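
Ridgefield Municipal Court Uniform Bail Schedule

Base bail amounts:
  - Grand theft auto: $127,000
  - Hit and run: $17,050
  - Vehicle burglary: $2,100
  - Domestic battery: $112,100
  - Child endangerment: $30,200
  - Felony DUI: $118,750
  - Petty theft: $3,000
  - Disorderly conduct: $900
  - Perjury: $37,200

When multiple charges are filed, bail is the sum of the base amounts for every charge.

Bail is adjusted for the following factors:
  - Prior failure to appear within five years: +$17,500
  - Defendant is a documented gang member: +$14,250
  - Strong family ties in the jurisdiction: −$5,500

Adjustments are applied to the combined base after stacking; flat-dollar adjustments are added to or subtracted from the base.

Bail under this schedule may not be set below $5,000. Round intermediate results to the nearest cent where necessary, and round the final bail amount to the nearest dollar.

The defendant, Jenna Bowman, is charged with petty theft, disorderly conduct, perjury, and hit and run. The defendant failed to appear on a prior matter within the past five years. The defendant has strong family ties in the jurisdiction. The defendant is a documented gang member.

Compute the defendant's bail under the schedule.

$84,400

Base amounts from the schedule: petty theft $3,000; disorderly conduct $900; perjury $37,200; hit and run $17,050.
Stacking rule: sum of all bases. $3,000 + $900 + $37,200 + $17,050 = $58,150.
Prior failure to appear within five years (+$17,500 flat): $58,150 + $17,500 = $75,650.
Defendant is a documented gang member (+$14,250 flat): $75,650 + $14,250 = $89,900.
Strong family ties in the jurisdiction (−$5,500 flat): $89,900 − $5,500 = $84,400.
$84,400 is at or above the $5,000 minimum.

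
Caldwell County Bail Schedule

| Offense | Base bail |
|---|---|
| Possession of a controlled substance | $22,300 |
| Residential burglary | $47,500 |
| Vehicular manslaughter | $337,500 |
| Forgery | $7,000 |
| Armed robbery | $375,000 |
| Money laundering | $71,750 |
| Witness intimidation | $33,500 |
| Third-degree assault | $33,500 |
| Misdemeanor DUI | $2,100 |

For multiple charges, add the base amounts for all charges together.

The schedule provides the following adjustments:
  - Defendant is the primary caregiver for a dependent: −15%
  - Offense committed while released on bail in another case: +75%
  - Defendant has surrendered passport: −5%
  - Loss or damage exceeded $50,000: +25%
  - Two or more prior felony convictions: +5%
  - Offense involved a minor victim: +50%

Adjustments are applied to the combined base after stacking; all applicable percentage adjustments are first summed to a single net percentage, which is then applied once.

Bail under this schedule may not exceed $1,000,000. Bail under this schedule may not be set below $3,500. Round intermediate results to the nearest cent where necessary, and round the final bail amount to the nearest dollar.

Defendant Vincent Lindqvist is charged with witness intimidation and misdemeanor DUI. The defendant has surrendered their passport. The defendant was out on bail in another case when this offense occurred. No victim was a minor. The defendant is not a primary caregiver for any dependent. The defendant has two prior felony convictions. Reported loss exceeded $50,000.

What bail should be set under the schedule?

$71,200

Base amounts from the schedule: witness intimidation $33,500; misdemeanor DUI $2,100.
Stacking rule: sum of all bases. $33,500 + $2,100 = $35,600.
Net percentage adjustment: +75% −5% +25% +5% = +100%. $35,600 × 2 = $71,200.
$71,200 is within the $1,000,000 maximum.
$71,200 is at or above the $3,500 minimum.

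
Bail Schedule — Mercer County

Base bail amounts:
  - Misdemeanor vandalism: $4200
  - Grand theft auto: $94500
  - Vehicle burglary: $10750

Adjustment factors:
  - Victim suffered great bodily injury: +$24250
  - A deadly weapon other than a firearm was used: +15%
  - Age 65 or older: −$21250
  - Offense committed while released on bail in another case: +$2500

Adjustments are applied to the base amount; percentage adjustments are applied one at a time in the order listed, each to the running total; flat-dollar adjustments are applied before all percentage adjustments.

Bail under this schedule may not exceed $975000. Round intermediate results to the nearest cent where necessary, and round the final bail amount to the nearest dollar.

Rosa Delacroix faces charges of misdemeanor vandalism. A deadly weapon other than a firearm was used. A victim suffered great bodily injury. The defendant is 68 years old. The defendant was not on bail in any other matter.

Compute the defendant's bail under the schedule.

$8280

Base amounts from the schedule: misdemeanor vandalism $4200.
Single charge. Combined base = $4200.
Victim suffered great bodily injury (+$24250 flat): $4200 + $24250 = $28450.
Age 65 or older (−$21250 flat): $28450 − $21250 = $7200.
A deadly weapon other than a firearm was used (+15%): $7200 × 1.15 = $8280.
$8280 is within the $975000 maximum.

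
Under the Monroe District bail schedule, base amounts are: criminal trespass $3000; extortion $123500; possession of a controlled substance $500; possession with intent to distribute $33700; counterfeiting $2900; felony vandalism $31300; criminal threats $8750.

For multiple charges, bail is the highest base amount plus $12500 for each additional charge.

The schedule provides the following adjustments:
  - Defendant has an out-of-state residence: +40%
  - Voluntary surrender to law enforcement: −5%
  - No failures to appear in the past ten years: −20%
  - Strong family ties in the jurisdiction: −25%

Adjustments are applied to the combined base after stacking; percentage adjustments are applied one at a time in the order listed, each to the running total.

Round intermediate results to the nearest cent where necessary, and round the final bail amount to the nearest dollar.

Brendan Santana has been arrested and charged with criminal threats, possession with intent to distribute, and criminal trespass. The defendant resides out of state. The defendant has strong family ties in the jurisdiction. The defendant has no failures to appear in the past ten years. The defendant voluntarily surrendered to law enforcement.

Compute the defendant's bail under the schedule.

Base amounts from the schedule: criminal threats $8750; possession with intent to distribute $33700; criminal trespass $3000.
Stacking rule: highest base plus $12500 per additional charge. Highest is possession with intent to distribute at $33700; 2 additional charges → +$25000. Combined base = $58700.
Defendant has an out-of-state residence (+40%): $58700 × 1.4 = $82180.
Voluntary surrender to law enforcement (−5%): $82180 × 0.95 = $78071.
No failures to appear in the past ten years (−20%): $78071 × 0.8 = $62456.80.
Strong family ties in the jurisdiction (−25%): $62456.80 × 0.75 = $46842.60.
Rounded to the nearest dollar: $46843.

$46843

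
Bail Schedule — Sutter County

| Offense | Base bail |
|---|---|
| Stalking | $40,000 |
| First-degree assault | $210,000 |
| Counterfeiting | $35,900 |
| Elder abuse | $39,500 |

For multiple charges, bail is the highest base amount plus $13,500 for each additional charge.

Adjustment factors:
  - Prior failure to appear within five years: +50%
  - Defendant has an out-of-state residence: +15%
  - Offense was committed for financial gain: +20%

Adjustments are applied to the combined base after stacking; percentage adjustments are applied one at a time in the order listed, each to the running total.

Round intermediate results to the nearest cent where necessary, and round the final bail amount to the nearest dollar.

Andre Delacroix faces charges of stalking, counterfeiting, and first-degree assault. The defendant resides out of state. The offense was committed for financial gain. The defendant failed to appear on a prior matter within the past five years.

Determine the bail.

$490,590

Base amounts from the schedule: stalking $40,000; counterfeiting $35,900; first-degree assault $210,000.
Stacking rule: highest base plus $13,500 per additional charge. Highest is first-degree assault at $210,000; 2 additional charges → +$27,000. Combined base = $237,000.
Prior failure to appear within five years (+50%): $237,000 × 1.5 = $355,500.
Defendant has an out-of-state residence (+15%): $355,500 × 1.15 = $408,825.
Offense was committed for financial gain (+20%): $408,825 × 1.2 = $490,590.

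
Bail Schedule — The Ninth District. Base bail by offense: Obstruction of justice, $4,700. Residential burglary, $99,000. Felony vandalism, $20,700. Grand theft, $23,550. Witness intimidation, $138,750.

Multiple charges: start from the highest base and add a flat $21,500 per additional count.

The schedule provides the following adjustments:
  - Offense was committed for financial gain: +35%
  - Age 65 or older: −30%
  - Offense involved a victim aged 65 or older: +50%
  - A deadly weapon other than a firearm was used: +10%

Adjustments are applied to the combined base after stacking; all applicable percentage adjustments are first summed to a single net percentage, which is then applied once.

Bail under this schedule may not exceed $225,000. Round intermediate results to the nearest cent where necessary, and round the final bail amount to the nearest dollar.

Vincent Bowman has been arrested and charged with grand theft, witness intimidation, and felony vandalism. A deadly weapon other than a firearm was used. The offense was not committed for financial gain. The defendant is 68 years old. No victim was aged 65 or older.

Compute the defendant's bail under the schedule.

Base amounts from the schedule: grand theft $23,550; witness intimidation $138,750; felony vandalism $20,700.
Stacking rule: highest base plus $21,500 per additional charge. Highest is witness intimidation at $138,750; 2 additional charges → +$43,000. Combined base = $181,750.
Net percentage adjustment: −30% +10% = −20%. $181,750 × 0.8 = $145,400.
$145,400 is within the $225,000 maximum.

$145,400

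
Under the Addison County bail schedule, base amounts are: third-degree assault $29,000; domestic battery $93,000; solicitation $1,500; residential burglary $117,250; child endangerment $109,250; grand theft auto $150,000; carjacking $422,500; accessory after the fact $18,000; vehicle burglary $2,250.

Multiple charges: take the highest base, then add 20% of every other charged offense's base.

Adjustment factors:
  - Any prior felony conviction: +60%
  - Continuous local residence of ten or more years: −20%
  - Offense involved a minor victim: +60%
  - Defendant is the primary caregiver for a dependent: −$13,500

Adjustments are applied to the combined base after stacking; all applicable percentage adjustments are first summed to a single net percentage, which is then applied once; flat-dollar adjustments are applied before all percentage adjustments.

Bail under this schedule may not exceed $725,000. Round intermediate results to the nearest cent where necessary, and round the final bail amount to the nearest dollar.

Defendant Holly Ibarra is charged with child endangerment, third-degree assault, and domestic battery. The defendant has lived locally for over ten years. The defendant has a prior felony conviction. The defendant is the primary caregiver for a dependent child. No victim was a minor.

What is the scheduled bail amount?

Base amounts from the schedule: child endangerment $109,250; third-degree assault $29,000; domestic battery $93,000.
Stacking rule: highest base plus 20% of each additional charge. Highest is child endangerment at $109,250. Additional: $29,000 × 20% = $5,800; $93,000 × 20% = $18,600. Combined base = $109,250 + $24,400 = $133,650.
Defendant is the primary caregiver for a dependent (−$13,500 flat): $133,650 − $13,500 = $120,150.
Net percentage adjustment: +60% −20% = +40%. $120,150 × 1.4 = $168,210.
$168,210 is within the $725,000 maximum.

$168,210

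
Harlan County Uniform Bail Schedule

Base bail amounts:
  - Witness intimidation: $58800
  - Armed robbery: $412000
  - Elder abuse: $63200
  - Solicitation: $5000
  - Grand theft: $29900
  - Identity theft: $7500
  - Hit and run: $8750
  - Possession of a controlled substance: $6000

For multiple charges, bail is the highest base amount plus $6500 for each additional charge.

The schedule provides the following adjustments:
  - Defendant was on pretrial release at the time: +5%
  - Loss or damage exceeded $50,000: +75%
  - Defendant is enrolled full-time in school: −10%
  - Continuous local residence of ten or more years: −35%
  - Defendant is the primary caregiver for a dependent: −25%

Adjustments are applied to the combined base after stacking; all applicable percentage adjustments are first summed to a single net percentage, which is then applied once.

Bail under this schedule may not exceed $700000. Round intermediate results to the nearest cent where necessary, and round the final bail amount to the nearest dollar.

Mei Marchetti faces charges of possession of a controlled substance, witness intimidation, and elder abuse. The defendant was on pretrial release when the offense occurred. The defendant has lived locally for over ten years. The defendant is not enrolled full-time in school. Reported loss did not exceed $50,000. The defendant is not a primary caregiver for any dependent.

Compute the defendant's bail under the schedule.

Base amounts from the schedule: possession of a controlled substance $6000; witness intimidation $58800; elder abuse $63200.
Stacking rule: highest base plus $6500 per additional charge. Highest is elder abuse at $63200; 2 additional charges → +$13000. Combined base = $76200.
Net percentage adjustment: +5% −35% = −30%. $76200 × 0.7 = $53340.
$53340 is within the $700000 maximum.

$53340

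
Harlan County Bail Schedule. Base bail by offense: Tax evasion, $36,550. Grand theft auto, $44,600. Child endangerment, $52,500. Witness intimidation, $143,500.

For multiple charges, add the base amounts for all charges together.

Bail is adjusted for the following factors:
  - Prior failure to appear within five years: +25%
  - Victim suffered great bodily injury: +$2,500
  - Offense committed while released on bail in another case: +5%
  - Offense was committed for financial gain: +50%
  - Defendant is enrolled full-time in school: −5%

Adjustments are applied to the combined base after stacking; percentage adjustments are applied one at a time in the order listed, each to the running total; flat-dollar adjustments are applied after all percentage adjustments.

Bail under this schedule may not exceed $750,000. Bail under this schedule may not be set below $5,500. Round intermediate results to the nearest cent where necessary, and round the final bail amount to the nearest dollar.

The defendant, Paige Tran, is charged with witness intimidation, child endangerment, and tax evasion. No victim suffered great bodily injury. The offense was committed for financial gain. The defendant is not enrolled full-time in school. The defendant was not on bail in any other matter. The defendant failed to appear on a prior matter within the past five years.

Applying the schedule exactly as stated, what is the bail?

$436,031

Base amounts from the schedule: witness intimidation $143,500; child endangerment $52,500; tax evasion $36,550.
Stacking rule: sum of all bases. $143,500 + $52,500 + $36,550 = $232,550.
Prior failure to appear within five years (+25%): $232,550 × 1.25 = $290,687.50.
Offense was committed for financial gain (+50%): $290,687.50 × 1.5 = $436,031.25.
$436,031.25 is within the $750,000 maximum.
$436,031.25 is at or above the $5,500 minimum.
Rounded to the nearest dollar: $436,031.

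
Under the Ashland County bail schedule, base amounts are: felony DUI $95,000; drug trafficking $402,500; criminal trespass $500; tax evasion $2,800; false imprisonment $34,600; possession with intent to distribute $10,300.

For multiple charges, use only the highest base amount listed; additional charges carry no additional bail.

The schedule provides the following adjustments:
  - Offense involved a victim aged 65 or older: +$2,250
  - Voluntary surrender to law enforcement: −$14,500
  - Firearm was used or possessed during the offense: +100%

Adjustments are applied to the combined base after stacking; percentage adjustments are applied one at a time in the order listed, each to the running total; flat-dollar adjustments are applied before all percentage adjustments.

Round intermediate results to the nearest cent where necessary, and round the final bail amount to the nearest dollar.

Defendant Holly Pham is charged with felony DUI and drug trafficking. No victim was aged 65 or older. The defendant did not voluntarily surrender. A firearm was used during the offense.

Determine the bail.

Base amounts from the schedule: felony DUI $95,000; drug trafficking $402,500.
Stacking rule: use the highest base only. Highest is drug trafficking at $402,500. Combined base = $402,500.
Firearm was used or possessed during the offense (+100%): $402,500 × 2 = $805,000.

$805,000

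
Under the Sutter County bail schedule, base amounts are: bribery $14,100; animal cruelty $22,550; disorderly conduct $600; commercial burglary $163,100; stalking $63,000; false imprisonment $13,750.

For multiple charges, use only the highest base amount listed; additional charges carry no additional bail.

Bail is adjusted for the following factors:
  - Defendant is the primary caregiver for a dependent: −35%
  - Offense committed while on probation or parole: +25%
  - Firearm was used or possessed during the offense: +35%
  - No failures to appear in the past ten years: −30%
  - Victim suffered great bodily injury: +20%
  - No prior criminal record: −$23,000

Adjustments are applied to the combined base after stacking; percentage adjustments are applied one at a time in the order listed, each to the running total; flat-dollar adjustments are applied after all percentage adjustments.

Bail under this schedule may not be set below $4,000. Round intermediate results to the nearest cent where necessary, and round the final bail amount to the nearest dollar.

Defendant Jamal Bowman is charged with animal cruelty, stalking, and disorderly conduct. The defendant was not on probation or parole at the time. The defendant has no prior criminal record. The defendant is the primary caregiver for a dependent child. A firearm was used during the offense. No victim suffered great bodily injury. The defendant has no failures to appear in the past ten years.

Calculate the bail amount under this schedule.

$15,698

Base amounts from the schedule: animal cruelty $22,550; stalking $63,000; disorderly conduct $600.
Stacking rule: use the highest base only. Highest is stalking at $63,000. Combined base = $63,000.
Defendant is the primary caregiver for a dependent (−35%): $63,000 × 0.65 = $40,950.
Firearm was used or possessed during the offense (+35%): $40,950 × 1.35 = $55,282.50.
No failures to appear in the past ten years (−30%): $55,282.50 × 0.7 = $38,697.75.
No prior criminal record (−$23,000 flat): $38,697.75 − $23,000 = $15,697.75.
$15,697.75 is at or above the $4,000 minimum.
Rounded to the nearest dollar: $15,698.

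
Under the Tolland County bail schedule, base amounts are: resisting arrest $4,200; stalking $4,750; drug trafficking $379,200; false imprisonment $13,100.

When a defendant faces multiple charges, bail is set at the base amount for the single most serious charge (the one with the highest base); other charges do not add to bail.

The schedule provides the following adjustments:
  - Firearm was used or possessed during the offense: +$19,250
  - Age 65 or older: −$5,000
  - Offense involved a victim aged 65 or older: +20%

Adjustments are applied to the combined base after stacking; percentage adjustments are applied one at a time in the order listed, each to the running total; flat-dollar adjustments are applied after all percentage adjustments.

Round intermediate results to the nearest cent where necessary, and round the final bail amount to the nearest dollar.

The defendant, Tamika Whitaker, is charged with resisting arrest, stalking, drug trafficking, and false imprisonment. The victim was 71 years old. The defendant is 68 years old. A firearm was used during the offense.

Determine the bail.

$469,290

Base amounts from the schedule: resisting arrest $4,200; stalking $4,750; drug trafficking $379,200; false imprisonment $13,100.
Stacking rule: use the highest base only. Highest is drug trafficking at $379,200. Combined base = $379,200.
Offense involved a victim aged 65 or older (+20%): $379,200 × 1.2 = $455,040.
Firearm was used or possessed during the offense (+$19,250 flat): $455,040 + $19,250 = $474,290.
Age 65 or older (−$5,000 flat): $474,290 − $5,000 = $469,290.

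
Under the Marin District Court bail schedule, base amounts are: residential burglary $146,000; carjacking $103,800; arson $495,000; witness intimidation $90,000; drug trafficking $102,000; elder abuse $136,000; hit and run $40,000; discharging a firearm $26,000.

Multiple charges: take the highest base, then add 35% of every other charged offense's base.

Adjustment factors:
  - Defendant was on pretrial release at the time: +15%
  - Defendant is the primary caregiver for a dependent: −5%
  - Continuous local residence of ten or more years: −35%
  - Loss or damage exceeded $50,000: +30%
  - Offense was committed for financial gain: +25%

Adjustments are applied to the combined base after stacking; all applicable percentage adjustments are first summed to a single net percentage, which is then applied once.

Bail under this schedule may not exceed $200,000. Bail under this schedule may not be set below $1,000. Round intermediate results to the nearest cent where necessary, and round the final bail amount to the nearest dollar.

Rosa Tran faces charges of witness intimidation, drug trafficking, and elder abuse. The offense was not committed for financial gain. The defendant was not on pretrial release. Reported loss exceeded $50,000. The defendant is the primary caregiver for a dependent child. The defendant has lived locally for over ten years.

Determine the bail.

$182,880

Base amounts from the schedule: witness intimidation $90,000; drug trafficking $102,000; elder abuse $136,000.
Stacking rule: highest base plus 35% of each additional charge. Highest is elder abuse at $136,000. Additional: $90,000 × 35% = $31,500; $102,000 × 35% = $35,700. Combined base = $136,000 + $67,200 = $203,200.
Net percentage adjustment: −5% −35% +30% = −10%. $203,200 × 0.9 = $182,880.
$182,880 is within the $200,000 maximum.
$182,880 is at or above the $1,000 minimum.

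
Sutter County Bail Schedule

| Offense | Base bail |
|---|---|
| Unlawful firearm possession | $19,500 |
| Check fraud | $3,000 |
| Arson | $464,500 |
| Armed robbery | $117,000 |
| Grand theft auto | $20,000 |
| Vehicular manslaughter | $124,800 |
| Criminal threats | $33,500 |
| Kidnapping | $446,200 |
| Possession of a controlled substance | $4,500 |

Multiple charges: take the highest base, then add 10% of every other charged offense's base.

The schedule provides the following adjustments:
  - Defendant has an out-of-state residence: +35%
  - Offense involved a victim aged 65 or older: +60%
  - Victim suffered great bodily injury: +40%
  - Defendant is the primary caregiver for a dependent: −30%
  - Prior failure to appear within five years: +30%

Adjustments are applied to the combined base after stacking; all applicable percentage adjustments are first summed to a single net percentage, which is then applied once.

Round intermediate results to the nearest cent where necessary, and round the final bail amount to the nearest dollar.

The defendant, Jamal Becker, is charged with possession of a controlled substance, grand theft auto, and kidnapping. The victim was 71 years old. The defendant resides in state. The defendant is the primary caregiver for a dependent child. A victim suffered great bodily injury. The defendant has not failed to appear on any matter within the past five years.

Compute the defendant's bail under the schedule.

$762,705

Base amounts from the schedule: possession of a controlled substance $4,500; grand theft auto $20,000; kidnapping $446,200.
Stacking rule: highest base plus 10% of each additional charge. Highest is kidnapping at $446,200. Additional: $4,500 × 10% = $450; $20,000 × 10% = $2,000. Combined base = $446,200 + $2,450 = $448,650.
Net percentage adjustment: +60% +40% −30% = +70%. $448,650 × 1.7 = $762,705.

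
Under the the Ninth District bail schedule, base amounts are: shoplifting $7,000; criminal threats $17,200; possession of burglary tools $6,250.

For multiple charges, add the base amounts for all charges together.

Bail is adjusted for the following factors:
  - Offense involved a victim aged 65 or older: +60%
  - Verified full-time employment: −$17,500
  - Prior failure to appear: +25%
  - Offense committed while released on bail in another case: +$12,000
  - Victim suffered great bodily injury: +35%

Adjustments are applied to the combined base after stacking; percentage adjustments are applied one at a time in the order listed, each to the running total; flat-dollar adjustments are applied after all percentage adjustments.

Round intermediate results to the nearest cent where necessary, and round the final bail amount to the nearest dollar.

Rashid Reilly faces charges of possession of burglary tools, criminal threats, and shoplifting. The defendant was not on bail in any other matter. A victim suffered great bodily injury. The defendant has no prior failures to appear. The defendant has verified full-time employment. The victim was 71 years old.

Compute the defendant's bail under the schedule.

$48,272

Base amounts from the schedule: possession of burglary tools $6,250; criminal threats $17,200; shoplifting $7,000.
Stacking rule: sum of all bases. $6,250 + $17,200 + $7,000 = $30,450.
Offense involved a victim aged 65 or older (+60%): $30,450 × 1.6 = $48,720.
Victim suffered great bodily injury (+35%): $48,720 × 1.35 = $65,772.
Verified full-time employment (−$17,500 flat): $65,772 − $17,500 = $48,272.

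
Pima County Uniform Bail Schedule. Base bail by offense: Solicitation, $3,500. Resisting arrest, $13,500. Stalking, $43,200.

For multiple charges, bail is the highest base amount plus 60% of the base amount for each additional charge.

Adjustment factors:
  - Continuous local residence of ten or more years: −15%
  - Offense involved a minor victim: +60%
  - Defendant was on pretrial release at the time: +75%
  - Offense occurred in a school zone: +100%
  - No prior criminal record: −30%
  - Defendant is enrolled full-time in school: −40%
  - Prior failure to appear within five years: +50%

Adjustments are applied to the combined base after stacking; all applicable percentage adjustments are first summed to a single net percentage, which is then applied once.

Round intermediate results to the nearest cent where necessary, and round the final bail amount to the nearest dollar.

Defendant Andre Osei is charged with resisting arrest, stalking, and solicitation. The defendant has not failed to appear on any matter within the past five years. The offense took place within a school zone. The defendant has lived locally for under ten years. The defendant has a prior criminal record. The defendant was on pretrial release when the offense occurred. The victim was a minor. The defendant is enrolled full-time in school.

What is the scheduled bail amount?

$157,530

Base amounts from the schedule: resisting arrest $13,500; stalking $43,200; solicitation $3,500.
Stacking rule: highest base plus 60% of each additional charge. Highest is stalking at $43,200. Additional: $13,500 × 60% = $8,100; $3,500 × 60% = $2,100. Combined base = $43,200 + $10,200 = $53,400.
Net percentage adjustment: +60% +75% +100% −40% = +195%. $53,400 × 2.95 = $157,530.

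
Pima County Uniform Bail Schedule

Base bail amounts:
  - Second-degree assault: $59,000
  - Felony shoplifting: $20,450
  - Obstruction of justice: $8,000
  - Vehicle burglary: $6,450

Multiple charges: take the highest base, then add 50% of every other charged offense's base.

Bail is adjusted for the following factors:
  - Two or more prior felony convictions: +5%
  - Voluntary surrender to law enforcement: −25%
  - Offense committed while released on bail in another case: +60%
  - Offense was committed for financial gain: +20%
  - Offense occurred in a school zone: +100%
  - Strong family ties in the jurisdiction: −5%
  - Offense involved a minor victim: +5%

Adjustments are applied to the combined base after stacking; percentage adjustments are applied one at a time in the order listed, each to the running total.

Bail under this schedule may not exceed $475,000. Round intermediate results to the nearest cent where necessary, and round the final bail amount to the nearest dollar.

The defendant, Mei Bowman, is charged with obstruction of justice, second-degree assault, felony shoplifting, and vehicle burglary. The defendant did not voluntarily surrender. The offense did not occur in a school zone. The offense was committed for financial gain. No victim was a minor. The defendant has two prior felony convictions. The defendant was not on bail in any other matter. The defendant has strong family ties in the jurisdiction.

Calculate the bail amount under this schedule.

Base amounts from the schedule: obstruction of justice $8,000; second-degree assault $59,000; felony shoplifting $20,450; vehicle burglary $6,450.
Stacking rule: highest base plus 50% of each additional charge. Highest is second-degree assault at $59,000. Additional: $8,000 × 50% = $4,000; $20,450 × 50% = $10,225; $6,450 × 50% = $3,225. Combined base = $59,000 + $17,450 = $76,450.
Two or more prior felony convictions (+5%): $76,450 × 1.05 = $80,272.50.
Offense was committed for financial gain (+20%): $80,272.50 × 1.2 = $96,327.
Strong family ties in the jurisdiction (−5%): $96,327 × 0.95 = $91,510.65.
$91,510.65 is within the $475,000 maximum.
Rounded to the nearest dollar: $91,511.

$91,511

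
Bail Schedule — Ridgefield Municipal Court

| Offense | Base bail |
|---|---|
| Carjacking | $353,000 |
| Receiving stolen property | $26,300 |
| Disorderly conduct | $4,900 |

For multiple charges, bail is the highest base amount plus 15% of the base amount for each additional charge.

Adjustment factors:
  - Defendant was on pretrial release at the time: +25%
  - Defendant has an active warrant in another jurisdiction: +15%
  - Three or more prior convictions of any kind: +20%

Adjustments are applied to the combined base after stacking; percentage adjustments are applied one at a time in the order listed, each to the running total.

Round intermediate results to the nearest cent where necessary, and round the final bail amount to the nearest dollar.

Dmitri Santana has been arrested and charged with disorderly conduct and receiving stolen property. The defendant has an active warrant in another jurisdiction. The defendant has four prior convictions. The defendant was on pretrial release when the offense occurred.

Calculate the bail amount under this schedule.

Base amounts from the schedule: disorderly conduct $4,900; receiving stolen property $26,300.
Stacking rule: highest base plus 15% of each additional charge. Highest is receiving stolen property at $26,300. Additional: $4,900 × 15% = $735. Combined base = $26,300 + $735 = $27,035.
Defendant was on pretrial release at the time (+25%): $27,035 × 1.25 = $33,793.75.
Defendant has an active warrant in another jurisdiction (+15%): $33,793.75 × 1.15 = $38,862.81.
Three or more prior convictions of any kind (+20%): $38,862.81 × 1.2 = $46,635.37.
Rounded to the nearest dollar: $46,635.

$46,635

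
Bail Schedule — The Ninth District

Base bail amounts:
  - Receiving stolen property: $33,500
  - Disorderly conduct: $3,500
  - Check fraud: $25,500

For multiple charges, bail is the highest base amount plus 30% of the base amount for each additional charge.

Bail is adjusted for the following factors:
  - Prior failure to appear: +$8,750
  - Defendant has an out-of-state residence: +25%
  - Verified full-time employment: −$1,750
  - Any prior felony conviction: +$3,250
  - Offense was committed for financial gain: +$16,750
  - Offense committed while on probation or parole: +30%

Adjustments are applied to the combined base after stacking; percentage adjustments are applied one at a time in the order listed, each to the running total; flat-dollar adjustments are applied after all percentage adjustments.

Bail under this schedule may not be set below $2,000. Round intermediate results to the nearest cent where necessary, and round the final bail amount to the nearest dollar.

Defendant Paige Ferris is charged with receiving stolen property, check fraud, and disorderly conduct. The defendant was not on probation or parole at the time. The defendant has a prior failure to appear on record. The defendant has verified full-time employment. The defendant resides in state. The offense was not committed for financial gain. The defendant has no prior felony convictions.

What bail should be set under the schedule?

Base amounts from the schedule: receiving stolen property $33,500; check fraud $25,500; disorderly conduct $3,500.
Stacking rule: highest base plus 30% of each additional charge. Highest is receiving stolen property at $33,500. Additional: $25,500 × 30% = $7,650; $3,500 × 30% = $1,050. Combined base = $33,500 + $8,700 = $42,200.
Prior failure to appear (+$8,750 flat): $42,200 + $8,750 = $50,950.
Verified full-time employment (−$1,750 flat): $50,950 − $1,750 = $49,200.
$49,200 is at or above the $2,000 minimum.

$49,200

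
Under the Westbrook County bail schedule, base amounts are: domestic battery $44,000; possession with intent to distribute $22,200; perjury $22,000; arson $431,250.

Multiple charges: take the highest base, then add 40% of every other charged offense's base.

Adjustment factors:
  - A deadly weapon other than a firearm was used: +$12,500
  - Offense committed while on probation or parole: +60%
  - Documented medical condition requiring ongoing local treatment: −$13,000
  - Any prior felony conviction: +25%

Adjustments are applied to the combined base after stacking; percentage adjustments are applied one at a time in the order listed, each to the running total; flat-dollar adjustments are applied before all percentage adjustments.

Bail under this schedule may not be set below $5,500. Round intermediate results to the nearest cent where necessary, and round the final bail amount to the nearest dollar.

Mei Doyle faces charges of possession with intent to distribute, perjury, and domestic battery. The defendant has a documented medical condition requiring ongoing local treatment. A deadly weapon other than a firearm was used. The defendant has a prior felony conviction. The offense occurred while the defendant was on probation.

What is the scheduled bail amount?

Base amounts from the schedule: possession with intent to distribute $22,200; perjury $22,000; domestic battery $44,000.
Stacking rule: highest base plus 40% of each additional charge. Highest is domestic battery at $44,000. Additional: $22,200 × 40% = $8,880; $22,000 × 40% = $8,800. Combined base = $44,000 + $17,680 = $61,680.
A deadly weapon other than a firearm was used (+$12,500 flat): $61,680 + $12,500 = $74,180.
Documented medical condition requiring ongoing local treatment (−$13,000 flat): $74,180 − $13,000 = $61,180.
Offense committed while on probation or parole (+60%): $61,180 × 1.6 = $97,888.
Any prior felony conviction (+25%): $97,888 × 1.25 = $122,360.
$122,360 is at or above the $5,500 minimum.

$122,360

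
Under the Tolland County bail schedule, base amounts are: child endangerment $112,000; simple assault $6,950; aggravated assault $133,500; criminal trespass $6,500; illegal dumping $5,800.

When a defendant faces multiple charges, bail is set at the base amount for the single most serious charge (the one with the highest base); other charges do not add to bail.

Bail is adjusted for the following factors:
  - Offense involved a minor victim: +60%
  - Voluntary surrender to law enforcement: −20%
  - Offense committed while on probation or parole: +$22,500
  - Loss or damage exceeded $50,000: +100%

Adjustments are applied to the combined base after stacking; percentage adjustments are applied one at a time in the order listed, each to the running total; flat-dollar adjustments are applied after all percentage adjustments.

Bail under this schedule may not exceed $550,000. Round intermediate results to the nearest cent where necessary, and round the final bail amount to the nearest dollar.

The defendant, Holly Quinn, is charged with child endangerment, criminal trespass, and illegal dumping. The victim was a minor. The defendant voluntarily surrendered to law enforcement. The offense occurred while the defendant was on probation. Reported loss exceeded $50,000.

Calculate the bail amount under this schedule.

$309,220

Base amounts from the schedule: child endangerment $112,000; criminal trespass $6,500; illegal dumping $5,800.
Stacking rule: use the highest base only. Highest is child endangerment at $112,000. Combined base = $112,000.
Offense involved a minor victim (+60%): $112,000 × 1.6 = $179,200.
Voluntary surrender to law enforcement (−20%): $179,200 × 0.8 = $143,360.
Loss or damage exceeded $50,000 (+100%): $143,360 × 2 = $286,720.
Offense committed while on probation or parole (+$22,500 flat): $286,720 + $22,500 = $309,220.
$309,220 is within the $550,000 maximum.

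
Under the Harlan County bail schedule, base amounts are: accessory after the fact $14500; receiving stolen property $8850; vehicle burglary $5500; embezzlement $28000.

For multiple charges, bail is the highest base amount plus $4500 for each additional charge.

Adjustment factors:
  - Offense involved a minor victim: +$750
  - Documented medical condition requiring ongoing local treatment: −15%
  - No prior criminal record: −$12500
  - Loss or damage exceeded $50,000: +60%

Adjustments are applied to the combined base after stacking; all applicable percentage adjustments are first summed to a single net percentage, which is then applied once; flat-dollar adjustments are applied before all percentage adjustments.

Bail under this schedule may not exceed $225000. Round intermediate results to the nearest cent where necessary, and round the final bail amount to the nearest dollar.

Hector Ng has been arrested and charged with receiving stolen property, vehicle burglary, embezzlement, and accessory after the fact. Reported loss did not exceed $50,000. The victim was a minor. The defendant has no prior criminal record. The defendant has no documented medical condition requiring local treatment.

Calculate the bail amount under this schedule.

Base amounts from the schedule: receiving stolen property $8850; vehicle burglary $5500; embezzlement $28000; accessory after the fact $14500.
Stacking rule: highest base plus $4500 per additional charge. Highest is embezzlement at $28000; 3 additional charges → +$13500. Combined base = $41500.
Offense involved a minor victim (+$750 flat): $41500 + $750 = $42250.
No prior criminal record (−$12500 flat): $42250 − $12500 = $29750.
$29750 is within the $225000 maximum.

$29750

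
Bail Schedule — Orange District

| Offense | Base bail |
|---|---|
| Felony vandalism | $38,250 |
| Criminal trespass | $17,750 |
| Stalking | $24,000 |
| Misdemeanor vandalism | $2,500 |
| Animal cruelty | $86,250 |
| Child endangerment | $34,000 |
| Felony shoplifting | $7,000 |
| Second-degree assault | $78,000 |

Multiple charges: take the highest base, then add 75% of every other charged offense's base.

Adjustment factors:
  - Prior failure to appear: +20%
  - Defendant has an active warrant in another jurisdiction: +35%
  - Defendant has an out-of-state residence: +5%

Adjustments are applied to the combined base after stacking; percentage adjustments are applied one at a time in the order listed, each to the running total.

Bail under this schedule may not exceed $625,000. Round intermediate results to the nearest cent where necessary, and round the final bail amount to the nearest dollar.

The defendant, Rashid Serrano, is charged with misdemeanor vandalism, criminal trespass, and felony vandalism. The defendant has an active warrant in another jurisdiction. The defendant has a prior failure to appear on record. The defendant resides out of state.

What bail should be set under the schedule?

Base amounts from the schedule: misdemeanor vandalism $2,500; criminal trespass $17,750; felony vandalism $38,250.
Stacking rule: highest base plus 75% of each additional charge. Highest is felony vandalism at $38,250. Additional: $2,500 × 75% = $1,875; $17,750 × 75% = $13,312.50. Combined base = $38,250 + $15,187.50 = $53,437.50.
Prior failure to appear (+20%): $53,437.50 × 1.2 = $64,125.
Defendant has an active warrant in another jurisdiction (+35%): $64,125 × 1.35 = $86,568.75.
Defendant has an out-of-state residence (+5%): $86,568.75 × 1.05 = $90,897.19.
$90,897.19 is within the $625,000 maximum.
Rounded to the nearest dollar: $90,897.

$90,897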